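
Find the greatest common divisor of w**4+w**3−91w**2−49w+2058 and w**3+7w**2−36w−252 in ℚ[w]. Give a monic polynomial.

Euclidean algorithm in ℚ[w]:
  w**4+w**3−91w**2−49w+2058 = (w−6)(w**3+7w**2−36w−252) + (−13w**2−13w+546)
  w**3+7w**2−36w−252 = (−(1/13)w−6/13)(−13w**2−13w+546) + (0)
Last nonzero remainder: −13w**2−13w+546. Dividing through by −13 gives the monic gcd w**2+w−42.

w**2+w−42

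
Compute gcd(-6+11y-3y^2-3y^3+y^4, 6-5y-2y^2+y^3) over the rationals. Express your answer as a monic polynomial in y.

6-5y-2y^2+y^3

Euclidean algorithm in ℚ[y]:
  y^4-3y^3-3y^2+11y-6 = (y-1)(y^3-2y^2-5y+6) + (0)
The last nonzero remainder y^3-2y^2-5y+6 is already monic.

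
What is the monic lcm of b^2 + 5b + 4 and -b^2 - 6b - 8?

Repeated division with remainder:
  b^2 + 5b + 4 = (-1)(-b^2 - 6b - 8) + (-b - 4)
  -b^2 - 6b - 8 = (b + 2)(-b - 4) + (0)
Last nonzero remainder: -b - 4. Dividing through by -1 gives the monic gcd b + 4.
Then lcm(f, g) = f·g / gcd(f, g); expanding and making the result monic gives the answer.

b^3 + 7b^2 + 14b + 8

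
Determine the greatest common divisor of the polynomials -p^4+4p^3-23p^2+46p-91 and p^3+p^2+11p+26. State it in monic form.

Euclidean algorithm in ℚ[p]:
  -p^4+4p^3-23p^2+46p-91 = (-p+5)(p^3+p^2+11p+26) + (-17p^2+17p-221)
  p^3+p^2+11p+26 = (-(1/17)p-2/17)(-17p^2+17p-221) + (0)
Last nonzero remainder: -17p^2+17p-221. Dividing through by -17 gives the monic gcd p^2-p+13.

p^2-p+13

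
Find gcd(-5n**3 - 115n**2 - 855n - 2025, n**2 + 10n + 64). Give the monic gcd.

By polynomial division,
  -5n**3 - 115n**2 - 855n - 2025 = (-5n - 65)(n**2 + 10n + 64) + (115n + 2135)
  n**2 + 10n + 64 = ((1/115)n - 197/2645)(115n + 2135) + (117975/529)
  115n + 2135 = ((12167/23595)n + 225883/23595)(117975/529) + (0)
The last nonzero remainder is the constant 117975/529, so the polynomials are coprime and gcd = 1.

1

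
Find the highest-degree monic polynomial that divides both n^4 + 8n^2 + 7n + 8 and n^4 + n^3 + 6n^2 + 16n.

By polynomial division,
  n^4 + 8n^2 + 7n + 8 = (n^4 + n^3 + 6n^2 + 16n) + (-n^3 + 2n^2 - 9n + 8)
  n^4 + n^3 + 6n^2 + 16n = (-n - 3)(-n^3 + 2n^2 - 9n + 8) + (3n^2 - 3n + 24)
  -n^3 + 2n^2 - 9n + 8 = (-(1/3)n + 1/3)(3n^2 - 3n + 24) + (0)
Last nonzero remainder: 3n^2 - 3n + 24. Dividing through by 3 gives the monic gcd n^2 - n + 8.

n^2 - n + 8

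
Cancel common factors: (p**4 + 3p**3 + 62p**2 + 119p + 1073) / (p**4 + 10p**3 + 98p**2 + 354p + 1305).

(p**2 - p + 37)/(p**2 + 6p + 45)

Apply the Euclidean algorithm:
  p**4 + 3p**3 + 62p**2 + 119p + 1073 = (p**4 + 10p**3 + 98p**2 + 354p + 1305) + (-7p**3 - 36p**2 - 235p - 232)
  p**4 + 10p**3 + 98p**2 + 354p + 1305 = (-(1/7)p - 34/49)(-7p**3 - 36p**2 - 235p - 232) + ((1933/49)p**2 + (7732/49)p + 56057/49)
  -7p**3 - 36p**2 - 235p - 232 = (-(343/1933)p - 392/1933)((1933/49)p**2 + (7732/49)p + 56057/49) + (0)
Last nonzero remainder: (1933/49)p**2 + (7732/49)p + 56057/49. Dividing through by 1933/49 gives the monic gcd p**2 + 4p + 29.
Cancel p**2 + 4p + 29 from numerator and denominator to get the reduced form.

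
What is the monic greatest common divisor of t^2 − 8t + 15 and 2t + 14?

1

Apply the Euclidean algorithm:
  t^2 − 8t + 15 = ((1/2)t − 15/2)(2t + 14) + (120)
  2t + 14 = ((1/60)t + 7/60)(120) + (0)
The last nonzero remainder is the constant 120, so the polynomials are coprime and gcd = 1.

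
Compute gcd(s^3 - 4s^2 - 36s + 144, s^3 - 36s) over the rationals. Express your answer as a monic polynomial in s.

s^2 - 36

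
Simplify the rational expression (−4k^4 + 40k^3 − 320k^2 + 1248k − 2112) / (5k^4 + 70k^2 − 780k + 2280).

(−4k^2 + 16k − 176)/(5k^2 + 30k + 190)

Apply the Euclidean algorithm:
  −4k^4 + 40k^3 − 320k^2 + 1248k − 2112 = (−4/5)(5k^4 + 70k^2 − 780k + 2280) + (40k^3 − 264k^2 + 624k − 288)
  5k^4 + 70k^2 − 780k + 2280 = ((1/8)k + 33/40)(40k^3 − 264k^2 + 624k − 288) + ((1049/5)k^2 − (6294/5)k + 12588/5)
  40k^3 − 264k^2 + 624k − 288 = ((200/1049)k − 120/1049)((1049/5)k^2 − (6294/5)k + 12588/5) + (0)
Last nonzero remainder: (1049/5)k^2 − (6294/5)k + 12588/5. Dividing through by 1049/5 gives the monic gcd k^2 − 6k + 12.
Cancel k^2 − 6k + 12 from numerator and denominator to get the reduced form.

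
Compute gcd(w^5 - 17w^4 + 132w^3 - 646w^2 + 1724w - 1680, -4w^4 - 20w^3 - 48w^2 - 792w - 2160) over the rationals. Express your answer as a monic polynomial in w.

By polynomial division,
  w^5 - 17w^4 + 132w^3 - 646w^2 + 1724w - 1680 = (-(1/4)w + 11/2)(-4w^4 - 20w^3 - 48w^2 - 792w - 2160) + (230w^3 - 580w^2 + 5540w + 10200)
  -4w^4 - 20w^3 - 48w^2 - 792w - 2160 = (-(2/115)w - 346/2645)(230w^3 - 580w^2 + 5540w + 10200) + (-(14560/529)w^2 + (58240/529)w - 436800/529)
  230w^3 - 580w^2 + 5540w + 10200 = (-(12167/1456)w - 8993/728)(-(14560/529)w^2 + (58240/529)w - 436800/529) + (0)
Last nonzero remainder: -(14560/529)w^2 + (58240/529)w - 436800/529. Dividing through by -14560/529 gives the monic gcd w^2 - 4w + 30.

w^2 - 4w + 30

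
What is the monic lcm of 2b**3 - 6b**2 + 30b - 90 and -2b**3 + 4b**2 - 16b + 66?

b**5 - 2b**4 + 23b**3 - 63b**2 + 120b - 495

By polynomial division,
  2b**3 - 6b**2 + 30b - 90 = (-1)(-2b**3 + 4b**2 - 16b + 66) + (-2b**2 + 14b - 24)
  -2b**3 + 4b**2 - 16b + 66 = (b + 5)(-2b**2 + 14b - 24) + (-62b + 186)
  -2b**2 + 14b - 24 = ((1/31)b - 4/31)(-62b + 186) + (0)
Last nonzero remainder: -62b + 186. Dividing through by -62 gives the monic gcd b - 3.
Then lcm(f, g) = f·g / gcd(f, g); expanding and making the result monic gives the answer.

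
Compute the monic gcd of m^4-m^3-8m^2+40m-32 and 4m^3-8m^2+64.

Repeated division with remainder:
  m^4-m^3-8m^2+40m-32 = ((1/4)m+1/4)(4m^3-8m^2+64) + (-6m^2+24m-48)
  4m^3-8m^2+64 = (-(2/3)m-4/3)(-6m^2+24m-48) + (0)
Last nonzero remainder: -6m^2+24m-48. Dividing through by -6 gives the monic gcd m^2-4m+8.

m^2-4m+8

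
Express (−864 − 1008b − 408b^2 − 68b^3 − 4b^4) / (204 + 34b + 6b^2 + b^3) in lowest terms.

(−144 − 144b − 44b^2 − 4b^3)/(34 + b^2)

Euclidean algorithm in ℚ[b]:
  −4b^4 − 68b^3 − 408b^2 − 1008b − 864 = (−4b − 44)(b^3 + 6b^2 + 34b + 204) + (−8b^2 + 1304b + 8112)
  b^3 + 6b^2 + 34b + 204 = (−(1/8)b − 169/8)(−8b^2 + 1304b + 8112) + (28595b + 171570)
  −8b^2 + 1304b + 8112 = (−(8/28595)b + 1352/28595)(28595b + 171570) + (0)
Last nonzero remainder: 28595b + 171570. Dividing through by 28595 gives the monic gcd b + 6.
Cancel b + 6 from numerator and denominator to get the reduced form.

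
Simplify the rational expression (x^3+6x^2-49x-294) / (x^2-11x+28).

Apply the Euclidean algorithm:
  x^3+6x^2-49x-294 = (x+17)(x^2-11x+28) + (110x-770)
  x^2-11x+28 = ((1/110)x-2/55)(110x-770) + (0)
Last nonzero remainder: 110x-770. Dividing through by 110 gives the monic gcd x-7.
Cancel x-7 from numerator and denominator to get the reduced form.

(x^2+13x+42)/(x-4)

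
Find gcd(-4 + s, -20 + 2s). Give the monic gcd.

Euclidean algorithm in ℚ[s]:
  s - 4 = (1/2)(2s - 20) + (6)
  2s - 20 = ((1/3)s - 10/3)(6) + (0)
The last nonzero remainder is the constant 6, so the polynomials are coprime and gcd = 1.

1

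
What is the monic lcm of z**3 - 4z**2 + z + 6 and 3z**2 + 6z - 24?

z**4 - 15z**2 + 10z + 24

Euclidean algorithm in ℚ[z]:
  z**3 - 4z**2 + z + 6 = ((1/3)z - 2)(3z**2 + 6z - 24) + (21z - 42)
  3z**2 + 6z - 24 = ((1/7)z + 4/7)(21z - 42) + (0)
Last nonzero remainder: 21z - 42. Dividing through by 21 gives the monic gcd z - 2.
Then lcm(f, g) = f·g / gcd(f, g); expanding and making the result monic gives the answer.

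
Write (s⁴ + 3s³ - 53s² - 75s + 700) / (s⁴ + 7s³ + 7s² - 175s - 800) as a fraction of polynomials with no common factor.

(s² + 3s - 28)/(s² + 7s + 32)

Apply the Euclidean algorithm:
  s⁴ + 3s³ - 53s² - 75s + 700 = (s⁴ + 7s³ + 7s² - 175s - 800) + (-4s³ - 60s² + 100s + 1500)
  s⁴ + 7s³ + 7s² - 175s - 800 = (-(1/4)s + 2)(-4s³ - 60s² + 100s + 1500) + (152s² - 3800)
  -4s³ - 60s² + 100s + 1500 = (-(1/38)s - 15/38)(152s² - 3800) + (0)
Last nonzero remainder: 152s² - 3800. Dividing through by 152 gives the monic gcd s² - 25.
Cancel s² - 25 from numerator and denominator to get the reduced form.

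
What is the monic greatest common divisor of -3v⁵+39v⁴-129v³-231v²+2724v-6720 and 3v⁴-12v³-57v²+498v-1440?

v³-10v²+41v-80

Apply the Euclidean algorithm:
  -3v⁵+39v⁴-129v³-231v²+2724v-6720 = (-v+9)(3v⁴-12v³-57v²+498v-1440) + (-78v³+780v²-3198v+6240)
  3v⁴-12v³-57v²+498v-1440 = (-(1/26)v-3/13)(-78v³+780v²-3198v+6240) + (0)
Last nonzero remainder: -78v³+780v²-3198v+6240. Dividing through by -78 gives the monic gcd v³-10v²+41v-80.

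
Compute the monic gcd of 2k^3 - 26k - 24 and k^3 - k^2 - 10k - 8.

k^2 - 3k - 4

Euclidean algorithm in ℚ[k]:
  2k^3 - 26k - 24 = (2)(k^3 - k^2 - 10k - 8) + (2k^2 - 6k - 8)
  k^3 - k^2 - 10k - 8 = ((1/2)k + 1)(2k^2 - 6k - 8) + (0)
Last nonzero remainder: 2k^2 - 6k - 8. Dividing through by 2 gives the monic gcd k^2 - 3k - 4.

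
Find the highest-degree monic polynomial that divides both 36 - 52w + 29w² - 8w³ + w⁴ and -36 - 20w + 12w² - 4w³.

9 - 4w + w²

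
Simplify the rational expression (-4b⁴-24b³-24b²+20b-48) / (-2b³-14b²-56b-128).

By polynomial division,
  -4b⁴-24b³-24b²+20b-48 = (2b-2)(-2b³-14b²-56b-128) + (60b²+164b-304)
  -2b³-14b²-56b-128 = (-(1/30)b-32/225)(60b²+164b-304) + (-(9632/225)b-38528/225)
  60b²+164b-304 = (-(3375/2408)b+4275/2408)(-(9632/225)b-38528/225) + (0)
Last nonzero remainder: -(9632/225)b-38528/225. Dividing through by -9632/225 gives the monic gcd b+4.
Cancel b+4 from numerator and denominator to get the reduced form.

(2b³+4b²-4b+6)/(b²+3b+16)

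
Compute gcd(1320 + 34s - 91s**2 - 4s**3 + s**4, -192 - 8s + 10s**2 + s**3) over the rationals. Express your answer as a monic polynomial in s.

Repeated division with remainder:
  s**4 - 4s**3 - 91s**2 + 34s + 1320 = (s - 14)(s**3 + 10s**2 - 8s - 192) + (57s**2 + 114s - 1368)
  s**3 + 10s**2 - 8s - 192 = ((1/57)s + 8/57)(57s**2 + 114s - 1368) + (0)
Last nonzero remainder: 57s**2 + 114s - 1368. Dividing through by 57 gives the monic gcd s**2 + 2s - 24.

-24 + 2s + s**2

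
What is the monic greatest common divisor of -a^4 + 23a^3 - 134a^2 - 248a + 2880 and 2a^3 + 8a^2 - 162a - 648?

a^2 - 5a - 36

By polynomial division,
  -a^4 + 23a^3 - 134a^2 - 248a + 2880 = (-(1/2)a + 27/2)(2a^3 + 8a^2 - 162a - 648) + (-323a^2 + 1615a + 11628)
  2a^3 + 8a^2 - 162a - 648 = (-(2/323)a - 18/323)(-323a^2 + 1615a + 11628) + (0)
Last nonzero remainder: -323a^2 + 1615a + 11628. Dividing through by -323 gives the monic gcd a^2 - 5a - 36.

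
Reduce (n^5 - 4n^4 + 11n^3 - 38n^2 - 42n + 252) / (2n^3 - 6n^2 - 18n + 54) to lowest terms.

(n^3 + 2n^2 + 14n + 28)/(2n + 6)

By polynomial division,
  n^5 - 4n^4 + 11n^3 - 38n^2 - 42n + 252 = ((1/2)n^2 - (1/2)n + 17/2)(2n^3 - 6n^2 - 18n + 54) + (-23n^2 + 138n - 207)
  2n^3 - 6n^2 - 18n + 54 = (-(2/23)n - 6/23)(-23n^2 + 138n - 207) + (0)
Last nonzero remainder: -23n^2 + 138n - 207. Dividing through by -23 gives the monic gcd n^2 - 6n + 9.
Cancel n^2 - 6n + 9 from numerator and denominator to get the reduced form.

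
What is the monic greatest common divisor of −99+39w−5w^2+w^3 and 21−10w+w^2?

−3+w

Repeated division with remainder:
  w^3−5w^2+39w−99 = (w+5)(w^2−10w+21) + (68w−204)
  w^2−10w+21 = ((1/68)w−7/68)(68w−204) + (0)
Last nonzero remainder: 68w−204. Dividing through by 68 gives the monic gcd w−3.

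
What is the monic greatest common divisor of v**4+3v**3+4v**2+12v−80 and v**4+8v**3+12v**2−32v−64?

Repeated division with remainder:
  v**4+3v**3+4v**2+12v−80 = (v**4+8v**3+12v**2−32v−64) + (−5v**3−8v**2+44v−16)
  v**4+8v**3+12v**2−32v−64 = (−(1/5)v−32/25)(−5v**3−8v**2+44v−16) + ((264/25)v**2+(528/25)v−2112/25)
  −5v**3−8v**2+44v−16 = (−(125/264)v+25/132)((264/25)v**2+(528/25)v−2112/25) + (0)
Last nonzero remainder: (264/25)v**2+(528/25)v−2112/25. Dividing through by 264/25 gives the monic gcd v**2+2v−8.

v**2+2v−8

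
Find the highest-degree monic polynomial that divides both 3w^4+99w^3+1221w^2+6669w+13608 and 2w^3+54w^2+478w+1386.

Euclidean algorithm in ℚ[w]:
  3w^4+99w^3+1221w^2+6669w+13608 = ((3/2)w+9)(2w^3+54w^2+478w+1386) + (18w^2+288w+1134)
  2w^3+54w^2+478w+1386 = ((1/9)w+11/9)(18w^2+288w+1134) + (0)
Last nonzero remainder: 18w^2+288w+1134. Dividing through by 18 gives the monic gcd w^2+16w+63.

w^2+16w+63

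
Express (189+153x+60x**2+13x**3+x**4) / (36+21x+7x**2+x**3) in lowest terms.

Euclidean algorithm in ℚ[x]:
  x**4+13x**3+60x**2+153x+189 = (x+6)(x**3+7x**2+21x+36) + (−3x**2−9x−27)
  x**3+7x**2+21x+36 = (−(1/3)x−4/3)(−3x**2−9x−27) + (0)
Last nonzero remainder: −3x**2−9x−27. Dividing through by −3 gives the monic gcd x**2+3x+9.
Cancel x**2+3x+9 from numerator and denominator to get the reduced form.

(21+10x+x**2)/(4+x)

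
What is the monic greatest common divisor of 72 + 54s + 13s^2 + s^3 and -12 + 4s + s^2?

Euclidean algorithm in ℚ[s]:
  s^3 + 13s^2 + 54s + 72 = (s + 9)(s^2 + 4s - 12) + (30s + 180)
  s^2 + 4s - 12 = ((1/30)s - 1/15)(30s + 180) + (0)
Last nonzero remainder: 30s + 180. Dividing through by 30 gives the monic gcd s + 6.

6 + s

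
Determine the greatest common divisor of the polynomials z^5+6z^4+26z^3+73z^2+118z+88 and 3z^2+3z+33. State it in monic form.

z^2+z+11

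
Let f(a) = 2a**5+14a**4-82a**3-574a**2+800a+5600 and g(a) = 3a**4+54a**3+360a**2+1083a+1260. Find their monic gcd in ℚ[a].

a**2+11a+28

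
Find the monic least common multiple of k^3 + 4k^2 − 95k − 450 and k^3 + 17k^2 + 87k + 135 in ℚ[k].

By polynomial division,
  k^3 + 4k^2 − 95k − 450 = (k^3 + 17k^2 + 87k + 135) + (−13k^2 − 182k − 585)
  k^3 + 17k^2 + 87k + 135 = (−(1/13)k − 3/13)(−13k^2 − 182k − 585) + (0)
Last nonzero remainder: −13k^2 − 182k − 585. Dividing through by −13 gives the monic gcd k^2 + 14k + 45.
Then lcm(f, g) = f·g / gcd(f, g); expanding and making the result monic gives the answer.

k^4 + 7k^3 − 83k^2 − 735k − 1350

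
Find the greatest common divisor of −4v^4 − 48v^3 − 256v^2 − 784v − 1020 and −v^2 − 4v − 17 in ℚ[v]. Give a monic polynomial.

By polynomial division,
  −4v^4 − 48v^3 − 256v^2 − 784v − 1020 = (4v^2 + 32v + 60)(−v^2 − 4v − 17) + (0)
Last nonzero remainder: −v^2 − 4v − 17. Dividing through by −1 gives the monic gcd v^2 + 4v + 17.

v^2 + 4v + 17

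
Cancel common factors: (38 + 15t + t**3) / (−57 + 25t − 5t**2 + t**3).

Euclidean algorithm in ℚ[t]:
  t**3 + 15t + 38 = (t**3 − 5t**2 + 25t − 57) + (5t**2 − 10t + 95)
  t**3 − 5t**2 + 25t − 57 = ((1/5)t − 3/5)(5t**2 − 10t + 95) + (0)
Last nonzero remainder: 5t**2 − 10t + 95. Dividing through by 5 gives the monic gcd t**2 − 2t + 19.
Cancel t**2 − 2t + 19 from numerator and denominator to get the reduced form.

(2 + t)/(−3 + t)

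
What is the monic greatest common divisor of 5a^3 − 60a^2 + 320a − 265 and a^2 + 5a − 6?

Apply the Euclidean algorithm:
  5a^3 − 60a^2 + 320a − 265 = (5a − 85)(a^2 + 5a − 6) + (775a − 775)
  a^2 + 5a − 6 = ((1/775)a + 6/775)(775a − 775) + (0)
Last nonzero remainder: 775a − 775. Dividing through by 775 gives the monic gcd a − 1.

a − 1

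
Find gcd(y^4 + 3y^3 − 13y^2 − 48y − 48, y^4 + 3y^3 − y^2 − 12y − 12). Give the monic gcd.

y^2 + 3y + 3

Repeated division with remainder:
  y^4 + 3y^3 − 13y^2 − 48y − 48 = (y^4 + 3y^3 − y^2 − 12y − 12) + (−12y^2 − 36y − 36)
  y^4 + 3y^3 − y^2 − 12y − 12 = (−(1/12)y^2 + 1/3)(−12y^2 − 36y − 36) + (0)
Last nonzero remainder: −12y^2 − 36y − 36. Dividing through by −12 gives the monic gcd y^2 + 3y + 3.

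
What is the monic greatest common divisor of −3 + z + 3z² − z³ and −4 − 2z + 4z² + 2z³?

Apply the Euclidean algorithm:
  −z³ + 3z² + z − 3 = (−1/2)(2z³ + 4z² − 2z − 4) + (5z² − 5)
  2z³ + 4z² − 2z − 4 = ((2/5)z + 4/5)(5z² − 5) + (0)
Last nonzero remainder: 5z² − 5. Dividing through by 5 gives the monic gcd z² − 1.

−1 + z²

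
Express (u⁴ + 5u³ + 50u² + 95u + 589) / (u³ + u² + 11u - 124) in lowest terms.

(u² + 19)/(u - 4)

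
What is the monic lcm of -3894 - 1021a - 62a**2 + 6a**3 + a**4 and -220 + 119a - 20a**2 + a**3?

Repeated division with remainder:
  a**4 + 6a**3 - 62a**2 - 1021a - 3894 = (a + 26)(a**3 - 20a**2 + 119a - 220) + (339a**2 - 3895a + 1826)
  a**3 - 20a**2 + 119a - 220 = ((1/339)a - 2885/114921)(339a**2 - 3895a + 1826) + ((1819510/114921)a - 20014610/114921)
  339a**2 - 3895a + 1826 = ((38958219/1819510)a - 9538443/909755)((1819510/114921)a - 20014610/114921) + (0)
Last nonzero remainder: (1819510/114921)a - 20014610/114921. Dividing through by 1819510/114921 gives the monic gcd a - 11.
Then lcm(f, g) = f·g / gcd(f, g); expanding and making the result monic gives the answer.

-77880 + 14626a + 4055a**2 - 343a**3 - 96a**4 - 3a**5 + a**6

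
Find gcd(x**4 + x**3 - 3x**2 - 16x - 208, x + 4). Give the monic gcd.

x + 4

Euclidean algorithm in ℚ[x]:
  x**4 + x**3 - 3x**2 - 16x - 208 = (x**3 - 3x**2 + 9x - 52)(x + 4) + (0)
The last nonzero remainder x + 4 is already monic.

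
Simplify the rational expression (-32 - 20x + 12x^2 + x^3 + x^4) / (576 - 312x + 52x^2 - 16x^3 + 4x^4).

(-2 - x + x^2)/(36 - 24x + 4x^2)

By polynomial division,
  x^4 + x^3 + 12x^2 - 20x - 32 = (1/4)(4x^4 - 16x^3 + 52x^2 - 312x + 576) + (5x^3 - x^2 + 58x - 176)
  4x^4 - 16x^3 + 52x^2 - 312x + 576 = ((4/5)x - 76/25)(5x^3 - x^2 + 58x - 176) + ((64/25)x^2 + (128/25)x + 1024/25)
  5x^3 - x^2 + 58x - 176 = ((125/64)x - 275/64)((64/25)x^2 + (128/25)x + 1024/25) + (0)
Last nonzero remainder: (64/25)x^2 + (128/25)x + 1024/25. Dividing through by 64/25 gives the monic gcd x^2 + 2x + 16.
Cancel x^2 + 2x + 16 from numerator and denominator to get the reduced form.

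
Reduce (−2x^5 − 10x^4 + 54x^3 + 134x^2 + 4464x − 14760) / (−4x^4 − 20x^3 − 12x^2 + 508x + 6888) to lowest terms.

By polynomial division,
  −2x^5 − 10x^4 + 54x^3 + 134x^2 + 4464x − 14760 = ((1/2)x)(−4x^4 − 20x^3 − 12x^2 + 508x + 6888) + (60x^3 − 120x^2 + 1020x − 14760)
  −4x^4 − 20x^3 − 12x^2 + 508x + 6888 = (−(1/15)x − 7/15)(60x^3 − 120x^2 + 1020x − 14760) + (0)
Last nonzero remainder: 60x^3 − 120x^2 + 1020x − 14760. Dividing through by 60 gives the monic gcd x^3 − 2x^2 + 17x − 246.
Cancel x^3 − 2x^2 + 17x − 246 from numerator and denominator to get the reduced form.

(x^2 + 7x − 30)/(2x + 14)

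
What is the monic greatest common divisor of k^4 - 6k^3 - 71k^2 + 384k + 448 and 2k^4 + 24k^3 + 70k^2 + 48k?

k^2 + 9k + 8

By polynomial division,
  k^4 - 6k^3 - 71k^2 + 384k + 448 = (1/2)(2k^4 + 24k^3 + 70k^2 + 48k) + (-18k^3 - 106k^2 + 360k + 448)
  2k^4 + 24k^3 + 70k^2 + 48k = (-(1/9)k - 55/81)(-18k^3 - 106k^2 + 360k + 448) + ((3080/81)k^2 + (3080/9)k + 24640/81)
  -18k^3 - 106k^2 + 360k + 448 = (-(729/1540)k + 81/55)((3080/81)k^2 + (3080/9)k + 24640/81) + (0)
Last nonzero remainder: (3080/81)k^2 + (3080/9)k + 24640/81. Dividing through by 3080/81 gives the monic gcd k^2 + 9k + 8.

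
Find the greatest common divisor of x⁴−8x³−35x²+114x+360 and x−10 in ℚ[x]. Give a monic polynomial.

x−10

Repeated division with remainder:
  x⁴−8x³−35x²+114x+360 = (x³+2x²−15x−36)(x−10) + (0)
The last nonzero remainder x−10 is already monic.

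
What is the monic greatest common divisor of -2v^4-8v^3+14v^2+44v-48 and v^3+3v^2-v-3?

v^2+2v-3

Apply the Euclidean algorithm:
  -2v^4-8v^3+14v^2+44v-48 = (-2v-2)(v^3+3v^2-v-3) + (18v^2+36v-54)
  v^3+3v^2-v-3 = ((1/18)v+1/18)(18v^2+36v-54) + (0)
Last nonzero remainder: 18v^2+36v-54. Dividing through by 18 gives the monic gcd v^2+2v-3.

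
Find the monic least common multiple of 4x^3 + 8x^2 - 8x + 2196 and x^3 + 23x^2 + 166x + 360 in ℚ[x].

x^5 + 16x^4 + 66x^3 + 601x^2 + 7606x + 21960

Euclidean algorithm in ℚ[x]:
  4x^3 + 8x^2 - 8x + 2196 = (4)(x^3 + 23x^2 + 166x + 360) + (-84x^2 - 672x + 756)
  x^3 + 23x^2 + 166x + 360 = (-(1/84)x - 5/28)(-84x^2 - 672x + 756) + (55x + 495)
  -84x^2 - 672x + 756 = (-(84/55)x + 84/55)(55x + 495) + (0)
Last nonzero remainder: 55x + 495. Dividing through by 55 gives the monic gcd x + 9.
Then lcm(f, g) = f·g / gcd(f, g); expanding and making the result monic gives the answer.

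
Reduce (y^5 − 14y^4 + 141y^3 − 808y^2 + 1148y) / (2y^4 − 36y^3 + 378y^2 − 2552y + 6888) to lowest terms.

(y^2 − 2y)/(2y − 12)

Euclidean algorithm in ℚ[y]:
  y^5 − 14y^4 + 141y^3 − 808y^2 + 1148y = ((1/2)y + 2)(2y^4 − 36y^3 + 378y^2 − 2552y + 6888) + (24y^3 − 288y^2 + 2808y − 13776)
  2y^4 − 36y^3 + 378y^2 − 2552y + 6888 = ((1/12)y − 1/2)(24y^3 − 288y^2 + 2808y − 13776) + (0)
Last nonzero remainder: 24y^3 − 288y^2 + 2808y − 13776. Dividing through by 24 gives the monic gcd y^3 − 12y^2 + 117y − 574.
Cancel y^3 − 12y^2 + 117y − 574 from numerator and denominator to get the reduced form.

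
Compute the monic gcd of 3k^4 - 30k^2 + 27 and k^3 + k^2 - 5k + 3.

Euclidean algorithm in ℚ[k]:
  3k^4 - 30k^2 + 27 = (3k - 3)(k^3 + k^2 - 5k + 3) + (-12k^2 - 24k + 36)
  k^3 + k^2 - 5k + 3 = (-(1/12)k + 1/12)(-12k^2 - 24k + 36) + (0)
Last nonzero remainder: -12k^2 - 24k + 36. Dividing through by -12 gives the monic gcd k^2 + 2k - 3.

k^2 + 2k - 3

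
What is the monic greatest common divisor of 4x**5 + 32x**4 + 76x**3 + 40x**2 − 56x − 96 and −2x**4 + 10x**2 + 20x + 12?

Repeated division with remainder:
  4x**5 + 32x**4 + 76x**3 + 40x**2 − 56x − 96 = (−2x − 16)(−2x**4 + 10x**2 + 20x + 12) + (96x**3 + 240x**2 + 288x + 96)
  −2x**4 + 10x**2 + 20x + 12 = (−(1/48)x + 5/96)(96x**3 + 240x**2 + 288x + 96) + ((7/2)x**2 + 7x + 7)
  96x**3 + 240x**2 + 288x + 96 = ((192/7)x + 96/7)((7/2)x**2 + 7x + 7) + (0)
Last nonzero remainder: (7/2)x**2 + 7x + 7. Dividing through by 7/2 gives the monic gcd x**2 + 2x + 2.

x**2 + 2x + 2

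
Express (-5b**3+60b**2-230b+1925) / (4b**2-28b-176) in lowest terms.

(-5b**2+5b-175)/(4b+16)

Euclidean algorithm in ℚ[b]:
  -5b**3+60b**2-230b+1925 = (-(5/4)b+25/4)(4b**2-28b-176) + (-275b+3025)
  4b**2-28b-176 = (-(4/275)b-16/275)(-275b+3025) + (0)
Last nonzero remainder: -275b+3025. Dividing through by -275 gives the monic gcd b-11.
Cancel b-11 from numerator and denominator to get the reduced form.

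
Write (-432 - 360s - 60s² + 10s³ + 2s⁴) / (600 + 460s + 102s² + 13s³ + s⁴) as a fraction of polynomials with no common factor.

Apply the Euclidean algorithm:
  2s⁴ + 10s³ - 60s² - 360s - 432 = (2)(s⁴ + 13s³ + 102s² + 460s + 600) + (-16s³ - 264s² - 1280s - 1632)
  s⁴ + 13s³ + 102s² + 460s + 600 = (-(1/16)s + 7/32)(-16s³ - 264s² - 1280s - 1632) + ((319/4)s² + 638s + 957)
  -16s³ - 264s² - 1280s - 1632 = (-(64/319)s - 544/319)((319/4)s² + 638s + 957) + (0)
Last nonzero remainder: (319/4)s² + 638s + 957. Dividing through by 319/4 gives the monic gcd s² + 8s + 12.
Cancel s² + 8s + 12 from numerator and denominator to get the reduced form.

(-36 - 6s + 2s²)/(50 + 5s + s²)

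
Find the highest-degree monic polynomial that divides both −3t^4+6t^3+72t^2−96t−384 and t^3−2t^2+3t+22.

t+2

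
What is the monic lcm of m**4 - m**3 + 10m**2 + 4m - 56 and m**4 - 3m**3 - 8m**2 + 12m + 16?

m**6 - 4m**5 + 9m**4 - 22m**3 - 108m**2 + 152m + 224

By polynomial division,
  m**4 - m**3 + 10m**2 + 4m - 56 = (m**4 - 3m**3 - 8m**2 + 12m + 16) + (2m**3 + 18m**2 - 8m - 72)
  m**4 - 3m**3 - 8m**2 + 12m + 16 = ((1/2)m - 6)(2m**3 + 18m**2 - 8m - 72) + (104m**2 - 416)
  2m**3 + 18m**2 - 8m - 72 = ((1/52)m + 9/52)(104m**2 - 416) + (0)
Last nonzero remainder: 104m**2 - 416. Dividing through by 104 gives the monic gcd m**2 - 4.
Then lcm(f, g) = f·g / gcd(f, g); expanding and making the result monic gives the answer.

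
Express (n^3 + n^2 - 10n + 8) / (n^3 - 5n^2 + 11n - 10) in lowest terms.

(n^2 + 3n - 4)/(n^2 - 3n + 5)

By polynomial division,
  n^3 + n^2 - 10n + 8 = (n^3 - 5n^2 + 11n - 10) + (6n^2 - 21n + 18)
  n^3 - 5n^2 + 11n - 10 = ((1/6)n - 1/4)(6n^2 - 21n + 18) + ((11/4)n - 11/2)
  6n^2 - 21n + 18 = ((24/11)n - 36/11)((11/4)n - 11/2) + (0)
Last nonzero remainder: (11/4)n - 11/2. Dividing through by 11/4 gives the monic gcd n - 2.
Cancel n - 2 from numerator and denominator to get the reduced form.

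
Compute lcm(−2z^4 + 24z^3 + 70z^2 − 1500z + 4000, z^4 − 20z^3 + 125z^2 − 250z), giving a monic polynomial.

Apply the Euclidean algorithm:
  −2z^4 + 24z^3 + 70z^2 − 1500z + 4000 = (−2)(z^4 − 20z^3 + 125z^2 − 250z) + (−16z^3 + 320z^2 − 2000z + 4000)
  z^4 − 20z^3 + 125z^2 − 250z = (−(1/16)z)(−16z^3 + 320z^2 − 2000z + 4000) + (0)
Last nonzero remainder: −16z^3 + 320z^2 − 2000z + 4000. Dividing through by −16 gives the monic gcd z^3 − 20z^2 + 125z − 250.
Then lcm(f, g) = f·g / gcd(f, g); expanding and making the result monic gives the answer.

z^5 − 12z^4 − 35z^3 + 750z^2 − 2000z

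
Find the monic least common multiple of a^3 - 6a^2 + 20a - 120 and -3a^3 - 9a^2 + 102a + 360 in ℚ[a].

a^5 + 3a^4 - 14a^3 - 60a^2 - 680a - 2400

Euclidean algorithm in ℚ[a]:
  a^3 - 6a^2 + 20a - 120 = (-1/3)(-3a^3 - 9a^2 + 102a + 360) + (-9a^2 + 54a)
  -3a^3 - 9a^2 + 102a + 360 = ((1/3)a + 3)(-9a^2 + 54a) + (-60a + 360)
  -9a^2 + 54a = ((3/20)a)(-60a + 360) + (0)
Last nonzero remainder: -60a + 360. Dividing through by -60 gives the monic gcd a - 6.
Then lcm(f, g) = f·g / gcd(f, g); expanding and making the result monic gives the answer.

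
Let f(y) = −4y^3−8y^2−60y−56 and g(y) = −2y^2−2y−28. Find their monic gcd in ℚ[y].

Euclidean algorithm in ℚ[y]:
  −4y^3−8y^2−60y−56 = (2y+2)(−2y^2−2y−28) + (0)
Last nonzero remainder: −2y^2−2y−28. Dividing through by −2 gives the monic gcd y^2+y+14.

y^2+y+14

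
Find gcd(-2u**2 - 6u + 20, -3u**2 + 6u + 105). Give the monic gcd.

Apply the Euclidean algorithm:
  -2u**2 - 6u + 20 = (2/3)(-3u**2 + 6u + 105) + (-10u - 50)
  -3u**2 + 6u + 105 = ((3/10)u - 21/10)(-10u - 50) + (0)
Last nonzero remainder: -10u - 50. Dividing through by -10 gives the monic gcd u + 5.

u + 5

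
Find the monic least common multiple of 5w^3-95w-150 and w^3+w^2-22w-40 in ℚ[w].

w^4+4w^3-19w^2-106w-120

Euclidean algorithm in ℚ[w]:
  5w^3-95w-150 = (5)(w^3+w^2-22w-40) + (-5w^2+15w+50)
  w^3+w^2-22w-40 = (-(1/5)w-4/5)(-5w^2+15w+50) + (0)
Last nonzero remainder: -5w^2+15w+50. Dividing through by -5 gives the monic gcd w^2-3w-10.
Then lcm(f, g) = f·g / gcd(f, g); expanding and making the result monic gives the answer.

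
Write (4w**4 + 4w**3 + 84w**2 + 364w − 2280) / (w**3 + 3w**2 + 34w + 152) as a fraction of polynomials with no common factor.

Repeated division with remainder:
  4w**4 + 4w**3 + 84w**2 + 364w − 2280 = (4w − 8)(w**3 + 3w**2 + 34w + 152) + (−28w**2 + 28w − 1064)
  w**3 + 3w**2 + 34w + 152 = (−(1/28)w − 1/7)(−28w**2 + 28w − 1064) + (0)
Last nonzero remainder: −28w**2 + 28w − 1064. Dividing through by −28 gives the monic gcd w**2 − w + 38.
Cancel w**2 − w + 38 from numerator and denominator to get the reduced form.

(4w**2 + 8w − 60)/(w + 4)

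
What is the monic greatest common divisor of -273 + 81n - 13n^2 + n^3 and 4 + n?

1

By polynomial division,
  n^3 - 13n^2 + 81n - 273 = (n^2 - 17n + 149)(n + 4) + (-869)
  n + 4 = (-(1/869)n - 4/869)(-869) + (0)
The last nonzero remainder is the constant -869, so the polynomials are coprime and gcd = 1.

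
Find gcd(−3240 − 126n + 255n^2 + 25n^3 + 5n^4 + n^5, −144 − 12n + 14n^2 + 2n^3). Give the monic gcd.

−72 − 6n + 7n^2 + n^3

By polynomial division,
  n^5 + 5n^4 + 25n^3 + 255n^2 − 126n − 3240 = ((1/2)n^2 − n + 45/2)(2n^3 + 14n^2 − 12n − 144) + (0)
Last nonzero remainder: 2n^3 + 14n^2 − 12n − 144. Dividing through by 2 gives the monic gcd n^3 + 7n^2 − 6n − 72.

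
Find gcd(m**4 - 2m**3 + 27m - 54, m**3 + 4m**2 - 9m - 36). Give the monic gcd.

Euclidean algorithm in ℚ[m]:
  m**4 - 2m**3 + 27m - 54 = (m - 6)(m**3 + 4m**2 - 9m - 36) + (33m**2 + 9m - 270)
  m**3 + 4m**2 - 9m - 36 = ((1/33)m + 41/363)(33m**2 + 9m - 270) + (-(222/121)m - 666/121)
  33m**2 + 9m - 270 = (-(1331/74)m + 1815/37)(-(222/121)m - 666/121) + (0)
Last nonzero remainder: -(222/121)m - 666/121. Dividing through by -222/121 gives the monic gcd m + 3.

m + 3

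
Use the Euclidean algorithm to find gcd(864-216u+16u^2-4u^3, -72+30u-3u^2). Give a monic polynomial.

-4+u

Repeated division with remainder:
  -4u^3+16u^2-216u+864 = ((4/3)u+8)(-3u^2+30u-72) + (-360u+1440)
  -3u^2+30u-72 = ((1/120)u-1/20)(-360u+1440) + (0)
Last nonzero remainder: -360u+1440. Dividing through by -360 gives the monic gcd u-4.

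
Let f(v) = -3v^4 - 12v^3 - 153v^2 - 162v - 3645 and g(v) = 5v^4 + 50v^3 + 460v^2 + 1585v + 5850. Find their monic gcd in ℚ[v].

v^2 + 7v + 45

Apply the Euclidean algorithm:
  -3v^4 - 12v^3 - 153v^2 - 162v - 3645 = (-3/5)(5v^4 + 50v^3 + 460v^2 + 1585v + 5850) + (18v^3 + 123v^2 + 789v - 135)
  5v^4 + 50v^3 + 460v^2 + 1585v + 5850 = ((5/18)v + 95/108)(18v^3 + 123v^2 + 789v - 135) + ((4775/36)v^2 + (33425/36)v + 23875/4)
  18v^3 + 123v^2 + 789v - 135 = ((648/4775)v - 108/4775)((4775/36)v^2 + (33425/36)v + 23875/4) + (0)
Last nonzero remainder: (4775/36)v^2 + (33425/36)v + 23875/4. Dividing through by 4775/36 gives the monic gcd v^2 + 7v + 45.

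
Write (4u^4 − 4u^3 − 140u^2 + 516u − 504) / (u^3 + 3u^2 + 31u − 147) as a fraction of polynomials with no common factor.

Euclidean algorithm in ℚ[u]:
  4u^4 − 4u^3 − 140u^2 + 516u − 504 = (4u − 16)(u^3 + 3u^2 + 31u − 147) + (−216u^2 + 1600u − 2856)
  u^3 + 3u^2 + 31u − 147 = (−(1/216)u − 281/5832)(−216u^2 + 1600u − 2856) + ((69160/729)u − 69160/243)
  −216u^2 + 1600u − 2856 = (−(19683/8645)u + 12393/1235)((69160/729)u − 69160/243) + (0)
Last nonzero remainder: (69160/729)u − 69160/243. Dividing through by 69160/729 gives the monic gcd u − 3.
Cancel u − 3 from numerator and denominator to get the reduced form.

(4u^3 + 8u^2 − 116u + 168)/(u^2 + 6u + 49)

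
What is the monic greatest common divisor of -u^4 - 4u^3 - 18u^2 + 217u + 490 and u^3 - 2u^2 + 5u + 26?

Apply the Euclidean algorithm:
  -u^4 - 4u^3 - 18u^2 + 217u + 490 = (-u - 6)(u^3 - 2u^2 + 5u + 26) + (-25u^2 + 273u + 646)
  u^3 - 2u^2 + 5u + 26 = (-(1/25)u - 223/625)(-25u^2 + 273u + 646) + ((80154/625)u + 160308/625)
  -25u^2 + 273u + 646 = (-(15625/80154)u + 201875/80154)((80154/625)u + 160308/625) + (0)
Last nonzero remainder: (80154/625)u + 160308/625. Dividing through by 80154/625 gives the monic gcd u + 2.

u + 2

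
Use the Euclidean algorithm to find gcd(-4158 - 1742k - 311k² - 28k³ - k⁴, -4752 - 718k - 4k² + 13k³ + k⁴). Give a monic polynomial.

By polynomial division,
  -k⁴ - 28k³ - 311k² - 1742k - 4158 = (-1)(k⁴ + 13k³ - 4k² - 718k - 4752) + (-15k³ - 315k² - 2460k - 8910)
  k⁴ + 13k³ - 4k² - 718k - 4752 = (-(1/15)k + 8/15)(-15k³ - 315k² - 2460k - 8910) + (0)
Last nonzero remainder: -15k³ - 315k² - 2460k - 8910. Dividing through by -15 gives the monic gcd k³ + 21k² + 164k + 594.

594 + 164k + 21k² + k³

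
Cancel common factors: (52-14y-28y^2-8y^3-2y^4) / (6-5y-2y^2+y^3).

(-26-6y-2y^2)/(-3+y)

By polynomial division,
  -2y^4-8y^3-28y^2-14y+52 = (-2y-12)(y^3-2y^2-5y+6) + (-62y^2-62y+124)
  y^3-2y^2-5y+6 = (-(1/62)y+3/62)(-62y^2-62y+124) + (0)
Last nonzero remainder: -62y^2-62y+124. Dividing through by -62 gives the monic gcd y^2+y-2.
Cancel y^2+y-2 from numerator and denominator to get the reduced form.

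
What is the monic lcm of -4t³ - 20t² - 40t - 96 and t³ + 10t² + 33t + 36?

Euclidean algorithm in ℚ[t]:
  -4t³ - 20t² - 40t - 96 = (-4)(t³ + 10t² + 33t + 36) + (20t² + 92t + 48)
  t³ + 10t² + 33t + 36 = ((1/20)t + 27/100)(20t² + 92t + 48) + ((144/25)t + 576/25)
  20t² + 92t + 48 = ((125/36)t + 25/12)((144/25)t + 576/25) + (0)
Last nonzero remainder: (144/25)t + 576/25. Dividing through by 144/25 gives the monic gcd t + 4.
Then lcm(f, g) = f·g / gcd(f, g); expanding and making the result monic gives the answer.

t⁵ + 11t⁴ + 49t³ + 129t² + 234t + 216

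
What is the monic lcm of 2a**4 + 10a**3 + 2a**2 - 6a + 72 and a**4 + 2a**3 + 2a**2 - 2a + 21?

a**6 + 9a**5 + 28a**4 + 36a**3 + 31a**2 + 123a + 252

By polynomial division,
  2a**4 + 10a**3 + 2a**2 - 6a + 72 = (2)(a**4 + 2a**3 + 2a**2 - 2a + 21) + (6a**3 - 2a**2 - 2a + 30)
  a**4 + 2a**3 + 2a**2 - 2a + 21 = ((1/6)a + 7/18)(6a**3 - 2a**2 - 2a + 30) + ((28/9)a**2 - (56/9)a + 28/3)
  6a**3 - 2a**2 - 2a + 30 = ((27/14)a + 45/14)((28/9)a**2 - (56/9)a + 28/3) + (0)
Last nonzero remainder: (28/9)a**2 - (56/9)a + 28/3. Dividing through by 28/9 gives the monic gcd a**2 - 2a + 3.
Then lcm(f, g) = f·g / gcd(f, g); expanding and making the result monic gives the answer.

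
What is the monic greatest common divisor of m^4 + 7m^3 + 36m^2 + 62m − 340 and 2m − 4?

m − 2

Apply the Euclidean algorithm:
  m^4 + 7m^3 + 36m^2 + 62m − 340 = ((1/2)m^3 + (9/2)m^2 + 27m + 85)(2m − 4) + (0)
Last nonzero remainder: 2m − 4. Dividing through by 2 gives the monic gcd m − 2.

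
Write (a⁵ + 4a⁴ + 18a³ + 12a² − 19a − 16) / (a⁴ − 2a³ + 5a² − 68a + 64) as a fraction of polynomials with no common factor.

Euclidean algorithm in ℚ[a]:
  a⁵ + 4a⁴ + 18a³ + 12a² − 19a − 16 = (a + 6)(a⁴ − 2a³ + 5a² − 68a + 64) + (25a³ + 50a² + 325a − 400)
  a⁴ − 2a³ + 5a² − 68a + 64 = ((1/25)a − 4/25)(25a³ + 50a² + 325a − 400) + (0)
Last nonzero remainder: 25a³ + 50a² + 325a − 400. Dividing through by 25 gives the monic gcd a³ + 2a² + 13a − 16.
Cancel a³ + 2a² + 13a − 16 from numerator and denominator to get the reduced form.

(a² + 2a + 1)/(a − 4)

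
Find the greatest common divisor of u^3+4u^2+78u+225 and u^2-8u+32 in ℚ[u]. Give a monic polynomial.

1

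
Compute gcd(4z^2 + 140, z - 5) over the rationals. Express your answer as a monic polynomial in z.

1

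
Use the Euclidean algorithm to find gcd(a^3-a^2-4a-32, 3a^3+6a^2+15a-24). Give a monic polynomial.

a^2+3a+8

By polynomial division,
  a^3-a^2-4a-32 = (1/3)(3a^3+6a^2+15a-24) + (-3a^2-9a-24)
  3a^3+6a^2+15a-24 = (-a+1)(-3a^2-9a-24) + (0)
Last nonzero remainder: -3a^2-9a-24. Dividing through by -3 gives the monic gcd a^2+3a+8.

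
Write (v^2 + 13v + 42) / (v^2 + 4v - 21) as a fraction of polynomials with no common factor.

Euclidean algorithm in ℚ[v]:
  v^2 + 13v + 42 = (v^2 + 4v - 21) + (9v + 63)
  v^2 + 4v - 21 = ((1/9)v - 1/3)(9v + 63) + (0)
Last nonzero remainder: 9v + 63. Dividing through by 9 gives the monic gcd v + 7.
Cancel v + 7 from numerator and denominator to get the reduced form.

(v + 6)/(v - 3)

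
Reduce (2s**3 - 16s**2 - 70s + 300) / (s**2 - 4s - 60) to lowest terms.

By polynomial division,
  2s**3 - 16s**2 - 70s + 300 = (2s - 8)(s**2 - 4s - 60) + (18s - 180)
  s**2 - 4s - 60 = ((1/18)s + 1/3)(18s - 180) + (0)
Last nonzero remainder: 18s - 180. Dividing through by 18 gives the monic gcd s - 10.
Cancel s - 10 from numerator and denominator to get the reduced form.

(2s**2 + 4s - 30)/(s + 6)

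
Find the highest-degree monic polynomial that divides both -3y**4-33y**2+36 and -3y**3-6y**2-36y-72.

y**2+12

By polynomial division,
  -3y**4-33y**2+36 = (y-2)(-3y**3-6y**2-36y-72) + (-9y**2-108)
  -3y**3-6y**2-36y-72 = ((1/3)y+2/3)(-9y**2-108) + (0)
Last nonzero remainder: -9y**2-108. Dividing through by -9 gives the monic gcd y**2+12.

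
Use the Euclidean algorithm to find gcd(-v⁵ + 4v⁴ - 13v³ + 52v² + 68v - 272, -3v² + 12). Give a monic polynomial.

v² - 4

Repeated division with remainder:
  -v⁵ + 4v⁴ - 13v³ + 52v² + 68v - 272 = ((1/3)v³ - (4/3)v² + (17/3)v - 68/3)(-3v² + 12) + (0)
Last nonzero remainder: -3v² + 12. Dividing through by -3 gives the monic gcd v² - 4.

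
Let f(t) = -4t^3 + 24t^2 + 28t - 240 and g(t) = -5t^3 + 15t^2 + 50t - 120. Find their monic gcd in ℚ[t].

t^2 - t - 12

By polynomial division,
  -4t^3 + 24t^2 + 28t - 240 = (4/5)(-5t^3 + 15t^2 + 50t - 120) + (12t^2 - 12t - 144)
  -5t^3 + 15t^2 + 50t - 120 = (-(5/12)t + 5/6)(12t^2 - 12t - 144) + (0)
Last nonzero remainder: 12t^2 - 12t - 144. Dividing through by 12 gives the monic gcd t^2 - t - 12.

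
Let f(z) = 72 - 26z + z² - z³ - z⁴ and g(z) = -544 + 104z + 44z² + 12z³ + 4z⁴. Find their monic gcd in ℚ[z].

-8 + 2z + z²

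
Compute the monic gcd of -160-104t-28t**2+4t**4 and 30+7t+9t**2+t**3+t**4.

5+2t+t**2

Repeated division with remainder:
  4t**4-28t**2-104t-160 = (4)(t**4+t**3+9t**2+7t+30) + (-4t**3-64t**2-132t-280)
  t**4+t**3+9t**2+7t+30 = (-(1/4)t+15/4)(-4t**3-64t**2-132t-280) + (216t**2+432t+1080)
  -4t**3-64t**2-132t-280 = (-(1/54)t-7/27)(216t**2+432t+1080) + (0)
Last nonzero remainder: 216t**2+432t+1080. Dividing through by 216 gives the monic gcd t**2+2t+5.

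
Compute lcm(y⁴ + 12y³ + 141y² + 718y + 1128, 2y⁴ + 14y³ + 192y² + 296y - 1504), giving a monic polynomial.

Repeated division with remainder:
  y⁴ + 12y³ + 141y² + 718y + 1128 = (1/2)(2y⁴ + 14y³ + 192y² + 296y - 1504) + (5y³ + 45y² + 570y + 1880)
  2y⁴ + 14y³ + 192y² + 296y - 1504 = ((2/5)y - 4/5)(5y³ + 45y² + 570y + 1880) + (0)
Last nonzero remainder: 5y³ + 45y² + 570y + 1880. Dividing through by 5 gives the monic gcd y³ + 9y² + 114y + 376.
Then lcm(f, g) = f·g / gcd(f, g); expanding and making the result monic gives the answer.

y⁵ + 10y⁴ + 117y³ + 436y² - 308y - 2256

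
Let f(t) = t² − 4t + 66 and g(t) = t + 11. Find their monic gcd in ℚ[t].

1

By polynomial division,
  t² − 4t + 66 = (t − 15)(t + 11) + (231)
  t + 11 = ((1/231)t + 1/21)(231) + (0)
The last nonzero remainder is the constant 231, so the polynomials are coprime and gcd = 1.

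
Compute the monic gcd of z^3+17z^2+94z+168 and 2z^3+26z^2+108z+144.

z^2+10z+24

Repeated division with remainder:
  z^3+17z^2+94z+168 = (1/2)(2z^3+26z^2+108z+144) + (4z^2+40z+96)
  2z^3+26z^2+108z+144 = ((1/2)z+3/2)(4z^2+40z+96) + (0)
Last nonzero remainder: 4z^2+40z+96. Dividing through by 4 gives the monic gcd z^2+10z+24.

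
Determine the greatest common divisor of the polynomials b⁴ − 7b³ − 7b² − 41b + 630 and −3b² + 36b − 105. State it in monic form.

b² − 12b + 35

Euclidean algorithm in ℚ[b]:
  b⁴ − 7b³ − 7b² − 41b + 630 = (−(1/3)b² − (5/3)b − 6)(−3b² + 36b − 105) + (0)
Last nonzero remainder: −3b² + 36b − 105. Dividing through by −3 gives the monic gcd b² − 12b + 35.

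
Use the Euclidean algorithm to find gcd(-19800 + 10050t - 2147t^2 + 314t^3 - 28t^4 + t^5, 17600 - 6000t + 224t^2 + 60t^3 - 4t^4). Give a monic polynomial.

-440 + 194t - 25t^2 + t^3

Repeated division with remainder:
  t^5 - 28t^4 + 314t^3 - 2147t^2 + 10050t - 19800 = (-(1/4)t + 13/4)(-4t^4 + 60t^3 + 224t^2 - 6000t + 17600) + (175t^3 - 4375t^2 + 33950t - 77000)
  -4t^4 + 60t^3 + 224t^2 - 6000t + 17600 = (-(4/175)t - 8/35)(175t^3 - 4375t^2 + 33950t - 77000) + (0)
Last nonzero remainder: 175t^3 - 4375t^2 + 33950t - 77000. Dividing through by 175 gives the monic gcd t^3 - 25t^2 + 194t - 440.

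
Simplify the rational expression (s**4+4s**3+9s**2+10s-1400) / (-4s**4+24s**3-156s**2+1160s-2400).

(-s-7)/(4s-12)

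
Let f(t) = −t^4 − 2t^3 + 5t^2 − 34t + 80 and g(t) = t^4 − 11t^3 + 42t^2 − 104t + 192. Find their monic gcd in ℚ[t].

t^2 − t + 8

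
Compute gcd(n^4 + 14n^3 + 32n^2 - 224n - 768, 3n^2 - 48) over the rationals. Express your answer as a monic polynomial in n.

n^2 - 16

Repeated division with remainder:
  n^4 + 14n^3 + 32n^2 - 224n - 768 = ((1/3)n^2 + (14/3)n + 16)(3n^2 - 48) + (0)
Last nonzero remainder: 3n^2 - 48. Dividing through by 3 gives the monic gcd n^2 - 16.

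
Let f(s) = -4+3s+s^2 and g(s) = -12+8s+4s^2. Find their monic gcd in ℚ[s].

Euclidean algorithm in ℚ[s]:
  s^2+3s-4 = (1/4)(4s^2+8s-12) + (s-1)
  4s^2+8s-12 = (4s+12)(s-1) + (0)
The last nonzero remainder s-1 is already monic.

-1+s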